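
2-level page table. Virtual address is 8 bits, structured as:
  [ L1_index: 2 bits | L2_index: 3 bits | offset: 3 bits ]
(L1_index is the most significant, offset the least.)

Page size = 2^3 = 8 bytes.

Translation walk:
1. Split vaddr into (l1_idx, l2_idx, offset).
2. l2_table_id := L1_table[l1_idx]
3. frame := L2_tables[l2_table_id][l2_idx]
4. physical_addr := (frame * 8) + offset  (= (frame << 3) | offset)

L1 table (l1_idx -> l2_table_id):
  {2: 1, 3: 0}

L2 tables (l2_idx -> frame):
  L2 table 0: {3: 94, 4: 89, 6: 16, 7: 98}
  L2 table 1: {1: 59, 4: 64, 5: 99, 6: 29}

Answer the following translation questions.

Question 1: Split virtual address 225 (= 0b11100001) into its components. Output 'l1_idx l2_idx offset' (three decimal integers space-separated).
Answer: 3 4 1

Derivation:
vaddr = 225 = 0b11100001
  top 2 bits -> l1_idx = 3
  next 3 bits -> l2_idx = 4
  bottom 3 bits -> offset = 1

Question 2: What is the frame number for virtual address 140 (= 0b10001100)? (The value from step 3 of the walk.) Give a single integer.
Answer: 59

Derivation:
vaddr = 140: l1_idx=2, l2_idx=1
L1[2] = 1; L2[1][1] = 59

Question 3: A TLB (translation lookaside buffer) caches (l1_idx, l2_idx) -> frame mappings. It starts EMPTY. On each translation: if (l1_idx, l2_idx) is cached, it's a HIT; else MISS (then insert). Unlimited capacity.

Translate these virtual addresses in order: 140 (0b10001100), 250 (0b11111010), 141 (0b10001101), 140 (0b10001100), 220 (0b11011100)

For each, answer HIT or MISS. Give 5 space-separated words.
vaddr=140: (2,1) not in TLB -> MISS, insert
vaddr=250: (3,7) not in TLB -> MISS, insert
vaddr=141: (2,1) in TLB -> HIT
vaddr=140: (2,1) in TLB -> HIT
vaddr=220: (3,3) not in TLB -> MISS, insert

Answer: MISS MISS HIT HIT MISS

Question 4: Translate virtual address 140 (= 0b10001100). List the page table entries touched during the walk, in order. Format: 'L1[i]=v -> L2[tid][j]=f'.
Answer: L1[2]=1 -> L2[1][1]=59

Derivation:
vaddr = 140 = 0b10001100
Split: l1_idx=2, l2_idx=1, offset=4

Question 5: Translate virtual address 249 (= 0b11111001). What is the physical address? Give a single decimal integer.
vaddr = 249 = 0b11111001
Split: l1_idx=3, l2_idx=7, offset=1
L1[3] = 0
L2[0][7] = 98
paddr = 98 * 8 + 1 = 785

Answer: 785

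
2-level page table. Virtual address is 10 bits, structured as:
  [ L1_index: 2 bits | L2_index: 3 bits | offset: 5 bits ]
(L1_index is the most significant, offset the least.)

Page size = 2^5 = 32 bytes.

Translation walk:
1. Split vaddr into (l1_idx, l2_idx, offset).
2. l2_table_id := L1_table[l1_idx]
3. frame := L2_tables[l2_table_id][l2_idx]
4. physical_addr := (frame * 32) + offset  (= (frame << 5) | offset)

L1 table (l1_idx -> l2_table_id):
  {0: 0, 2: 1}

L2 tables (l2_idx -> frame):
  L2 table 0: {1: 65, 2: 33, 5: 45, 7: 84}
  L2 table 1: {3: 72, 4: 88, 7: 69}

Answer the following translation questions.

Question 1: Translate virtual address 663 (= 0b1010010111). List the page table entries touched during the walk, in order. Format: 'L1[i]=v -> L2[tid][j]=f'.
Answer: L1[2]=1 -> L2[1][4]=88

Derivation:
vaddr = 663 = 0b1010010111
Split: l1_idx=2, l2_idx=4, offset=23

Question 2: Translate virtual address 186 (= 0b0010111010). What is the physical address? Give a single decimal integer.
Answer: 1466

Derivation:
vaddr = 186 = 0b0010111010
Split: l1_idx=0, l2_idx=5, offset=26
L1[0] = 0
L2[0][5] = 45
paddr = 45 * 32 + 26 = 1466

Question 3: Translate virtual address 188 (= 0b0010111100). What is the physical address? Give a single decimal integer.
Answer: 1468

Derivation:
vaddr = 188 = 0b0010111100
Split: l1_idx=0, l2_idx=5, offset=28
L1[0] = 0
L2[0][5] = 45
paddr = 45 * 32 + 28 = 1468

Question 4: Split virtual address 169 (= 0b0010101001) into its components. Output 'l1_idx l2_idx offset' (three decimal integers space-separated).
vaddr = 169 = 0b0010101001
  top 2 bits -> l1_idx = 0
  next 3 bits -> l2_idx = 5
  bottom 5 bits -> offset = 9

Answer: 0 5 9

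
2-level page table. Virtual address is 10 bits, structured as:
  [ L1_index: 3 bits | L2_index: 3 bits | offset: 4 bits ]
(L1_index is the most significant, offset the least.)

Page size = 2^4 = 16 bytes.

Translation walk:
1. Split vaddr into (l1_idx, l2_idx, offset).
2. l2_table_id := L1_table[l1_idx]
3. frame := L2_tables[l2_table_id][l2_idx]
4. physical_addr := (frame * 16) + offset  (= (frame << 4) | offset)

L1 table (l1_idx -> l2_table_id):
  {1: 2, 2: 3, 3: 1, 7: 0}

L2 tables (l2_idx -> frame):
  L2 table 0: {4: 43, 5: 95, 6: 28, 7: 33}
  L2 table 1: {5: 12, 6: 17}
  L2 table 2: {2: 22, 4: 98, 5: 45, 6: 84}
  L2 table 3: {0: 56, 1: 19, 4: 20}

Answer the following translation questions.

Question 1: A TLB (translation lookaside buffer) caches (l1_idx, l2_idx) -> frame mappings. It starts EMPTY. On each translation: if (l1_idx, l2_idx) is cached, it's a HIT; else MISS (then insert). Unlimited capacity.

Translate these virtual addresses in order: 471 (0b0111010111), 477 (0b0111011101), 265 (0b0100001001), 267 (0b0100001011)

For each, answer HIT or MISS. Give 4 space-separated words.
Answer: MISS HIT MISS HIT

Derivation:
vaddr=471: (3,5) not in TLB -> MISS, insert
vaddr=477: (3,5) in TLB -> HIT
vaddr=265: (2,0) not in TLB -> MISS, insert
vaddr=267: (2,0) in TLB -> HIT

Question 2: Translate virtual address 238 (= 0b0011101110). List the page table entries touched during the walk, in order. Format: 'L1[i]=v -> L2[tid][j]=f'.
Answer: L1[1]=2 -> L2[2][6]=84

Derivation:
vaddr = 238 = 0b0011101110
Split: l1_idx=1, l2_idx=6, offset=14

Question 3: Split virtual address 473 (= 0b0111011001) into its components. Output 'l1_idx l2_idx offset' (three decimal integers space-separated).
Answer: 3 5 9

Derivation:
vaddr = 473 = 0b0111011001
  top 3 bits -> l1_idx = 3
  next 3 bits -> l2_idx = 5
  bottom 4 bits -> offset = 9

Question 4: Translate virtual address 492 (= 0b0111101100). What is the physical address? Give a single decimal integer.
vaddr = 492 = 0b0111101100
Split: l1_idx=3, l2_idx=6, offset=12
L1[3] = 1
L2[1][6] = 17
paddr = 17 * 16 + 12 = 284

Answer: 284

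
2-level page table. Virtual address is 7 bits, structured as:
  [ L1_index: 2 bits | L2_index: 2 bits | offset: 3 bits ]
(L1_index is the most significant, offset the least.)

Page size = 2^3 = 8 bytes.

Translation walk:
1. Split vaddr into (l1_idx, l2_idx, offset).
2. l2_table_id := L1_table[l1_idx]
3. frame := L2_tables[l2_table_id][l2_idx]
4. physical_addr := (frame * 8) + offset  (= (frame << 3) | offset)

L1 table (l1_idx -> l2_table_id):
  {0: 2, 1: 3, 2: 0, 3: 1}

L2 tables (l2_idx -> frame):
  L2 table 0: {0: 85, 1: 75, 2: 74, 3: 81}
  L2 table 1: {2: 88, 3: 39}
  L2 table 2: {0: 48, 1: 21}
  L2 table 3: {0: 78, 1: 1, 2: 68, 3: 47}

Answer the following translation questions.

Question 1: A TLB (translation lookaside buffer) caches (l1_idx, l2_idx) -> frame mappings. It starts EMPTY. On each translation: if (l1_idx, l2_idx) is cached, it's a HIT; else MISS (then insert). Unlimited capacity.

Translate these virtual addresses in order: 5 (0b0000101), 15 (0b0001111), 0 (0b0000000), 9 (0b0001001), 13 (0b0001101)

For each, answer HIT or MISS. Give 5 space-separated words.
vaddr=5: (0,0) not in TLB -> MISS, insert
vaddr=15: (0,1) not in TLB -> MISS, insert
vaddr=0: (0,0) in TLB -> HIT
vaddr=9: (0,1) in TLB -> HIT
vaddr=13: (0,1) in TLB -> HIT

Answer: MISS MISS HIT HIT HIT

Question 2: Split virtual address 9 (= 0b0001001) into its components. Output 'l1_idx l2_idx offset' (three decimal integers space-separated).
vaddr = 9 = 0b0001001
  top 2 bits -> l1_idx = 0
  next 2 bits -> l2_idx = 1
  bottom 3 bits -> offset = 1

Answer: 0 1 1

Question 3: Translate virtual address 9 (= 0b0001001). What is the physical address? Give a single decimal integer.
vaddr = 9 = 0b0001001
Split: l1_idx=0, l2_idx=1, offset=1
L1[0] = 2
L2[2][1] = 21
paddr = 21 * 8 + 1 = 169

Answer: 169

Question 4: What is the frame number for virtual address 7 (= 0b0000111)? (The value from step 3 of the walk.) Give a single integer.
Answer: 48

Derivation:
vaddr = 7: l1_idx=0, l2_idx=0
L1[0] = 2; L2[2][0] = 48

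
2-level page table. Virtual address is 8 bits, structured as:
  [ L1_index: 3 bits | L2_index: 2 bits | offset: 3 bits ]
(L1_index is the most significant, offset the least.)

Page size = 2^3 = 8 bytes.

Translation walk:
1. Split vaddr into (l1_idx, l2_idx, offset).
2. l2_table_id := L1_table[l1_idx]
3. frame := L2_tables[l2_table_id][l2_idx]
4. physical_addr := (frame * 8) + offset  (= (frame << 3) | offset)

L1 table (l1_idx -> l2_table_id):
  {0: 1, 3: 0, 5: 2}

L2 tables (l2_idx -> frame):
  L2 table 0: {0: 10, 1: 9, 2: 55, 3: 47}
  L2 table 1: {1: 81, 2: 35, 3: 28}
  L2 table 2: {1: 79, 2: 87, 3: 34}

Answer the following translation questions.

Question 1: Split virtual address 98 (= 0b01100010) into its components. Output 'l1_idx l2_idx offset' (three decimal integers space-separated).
Answer: 3 0 2

Derivation:
vaddr = 98 = 0b01100010
  top 3 bits -> l1_idx = 3
  next 2 bits -> l2_idx = 0
  bottom 3 bits -> offset = 2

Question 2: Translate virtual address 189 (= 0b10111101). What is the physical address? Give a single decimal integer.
vaddr = 189 = 0b10111101
Split: l1_idx=5, l2_idx=3, offset=5
L1[5] = 2
L2[2][3] = 34
paddr = 34 * 8 + 5 = 277

Answer: 277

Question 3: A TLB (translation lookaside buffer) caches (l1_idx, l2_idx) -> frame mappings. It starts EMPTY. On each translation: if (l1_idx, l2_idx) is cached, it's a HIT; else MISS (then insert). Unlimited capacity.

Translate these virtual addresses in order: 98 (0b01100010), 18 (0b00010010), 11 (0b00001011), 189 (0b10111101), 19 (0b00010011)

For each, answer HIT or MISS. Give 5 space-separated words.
Answer: MISS MISS MISS MISS HIT

Derivation:
vaddr=98: (3,0) not in TLB -> MISS, insert
vaddr=18: (0,2) not in TLB -> MISS, insert
vaddr=11: (0,1) not in TLB -> MISS, insert
vaddr=189: (5,3) not in TLB -> MISS, insert
vaddr=19: (0,2) in TLB -> HIT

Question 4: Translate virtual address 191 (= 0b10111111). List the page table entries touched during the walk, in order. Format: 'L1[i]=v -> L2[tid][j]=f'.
vaddr = 191 = 0b10111111
Split: l1_idx=5, l2_idx=3, offset=7

Answer: L1[5]=2 -> L2[2][3]=34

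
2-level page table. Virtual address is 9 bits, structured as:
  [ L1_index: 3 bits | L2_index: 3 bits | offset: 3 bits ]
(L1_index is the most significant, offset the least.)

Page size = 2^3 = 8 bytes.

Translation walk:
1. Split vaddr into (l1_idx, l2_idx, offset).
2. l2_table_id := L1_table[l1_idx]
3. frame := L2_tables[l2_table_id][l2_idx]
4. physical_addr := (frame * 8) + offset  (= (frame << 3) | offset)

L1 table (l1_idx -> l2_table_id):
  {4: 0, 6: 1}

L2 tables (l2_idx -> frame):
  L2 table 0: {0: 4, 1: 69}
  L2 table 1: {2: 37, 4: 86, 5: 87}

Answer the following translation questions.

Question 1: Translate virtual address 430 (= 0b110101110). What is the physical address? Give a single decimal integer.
Answer: 702

Derivation:
vaddr = 430 = 0b110101110
Split: l1_idx=6, l2_idx=5, offset=6
L1[6] = 1
L2[1][5] = 87
paddr = 87 * 8 + 6 = 702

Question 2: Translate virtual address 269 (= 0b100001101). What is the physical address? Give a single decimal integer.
Answer: 557

Derivation:
vaddr = 269 = 0b100001101
Split: l1_idx=4, l2_idx=1, offset=5
L1[4] = 0
L2[0][1] = 69
paddr = 69 * 8 + 5 = 557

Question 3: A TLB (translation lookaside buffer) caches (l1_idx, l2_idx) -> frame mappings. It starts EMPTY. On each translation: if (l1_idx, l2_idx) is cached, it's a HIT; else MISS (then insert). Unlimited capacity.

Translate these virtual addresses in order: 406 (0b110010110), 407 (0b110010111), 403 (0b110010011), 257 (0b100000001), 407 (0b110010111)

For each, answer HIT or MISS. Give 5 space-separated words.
vaddr=406: (6,2) not in TLB -> MISS, insert
vaddr=407: (6,2) in TLB -> HIT
vaddr=403: (6,2) in TLB -> HIT
vaddr=257: (4,0) not in TLB -> MISS, insert
vaddr=407: (6,2) in TLB -> HIT

Answer: MISS HIT HIT MISS HIT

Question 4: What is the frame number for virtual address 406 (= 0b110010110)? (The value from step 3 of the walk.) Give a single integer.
Answer: 37

Derivation:
vaddr = 406: l1_idx=6, l2_idx=2
L1[6] = 1; L2[1][2] = 37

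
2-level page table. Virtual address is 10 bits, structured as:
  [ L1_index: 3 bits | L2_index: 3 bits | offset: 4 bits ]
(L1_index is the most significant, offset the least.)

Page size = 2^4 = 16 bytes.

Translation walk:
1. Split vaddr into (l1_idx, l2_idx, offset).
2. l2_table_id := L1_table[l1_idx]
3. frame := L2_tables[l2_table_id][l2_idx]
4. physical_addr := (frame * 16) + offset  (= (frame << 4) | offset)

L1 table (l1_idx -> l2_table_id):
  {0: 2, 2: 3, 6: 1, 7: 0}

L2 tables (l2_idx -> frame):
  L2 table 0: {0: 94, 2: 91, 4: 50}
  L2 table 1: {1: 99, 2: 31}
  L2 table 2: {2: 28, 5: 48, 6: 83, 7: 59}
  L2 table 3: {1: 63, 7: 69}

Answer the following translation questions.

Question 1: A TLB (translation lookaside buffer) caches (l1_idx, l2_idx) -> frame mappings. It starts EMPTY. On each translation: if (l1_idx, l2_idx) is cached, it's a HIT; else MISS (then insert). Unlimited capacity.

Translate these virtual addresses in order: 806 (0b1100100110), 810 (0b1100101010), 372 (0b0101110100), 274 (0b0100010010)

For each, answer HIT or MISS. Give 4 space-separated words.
Answer: MISS HIT MISS MISS

Derivation:
vaddr=806: (6,2) not in TLB -> MISS, insert
vaddr=810: (6,2) in TLB -> HIT
vaddr=372: (2,7) not in TLB -> MISS, insert
vaddr=274: (2,1) not in TLB -> MISS, insert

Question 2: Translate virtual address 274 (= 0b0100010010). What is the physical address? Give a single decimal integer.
Answer: 1010

Derivation:
vaddr = 274 = 0b0100010010
Split: l1_idx=2, l2_idx=1, offset=2
L1[2] = 3
L2[3][1] = 63
paddr = 63 * 16 + 2 = 1010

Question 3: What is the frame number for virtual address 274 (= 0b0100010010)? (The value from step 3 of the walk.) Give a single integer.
vaddr = 274: l1_idx=2, l2_idx=1
L1[2] = 3; L2[3][1] = 63

Answer: 63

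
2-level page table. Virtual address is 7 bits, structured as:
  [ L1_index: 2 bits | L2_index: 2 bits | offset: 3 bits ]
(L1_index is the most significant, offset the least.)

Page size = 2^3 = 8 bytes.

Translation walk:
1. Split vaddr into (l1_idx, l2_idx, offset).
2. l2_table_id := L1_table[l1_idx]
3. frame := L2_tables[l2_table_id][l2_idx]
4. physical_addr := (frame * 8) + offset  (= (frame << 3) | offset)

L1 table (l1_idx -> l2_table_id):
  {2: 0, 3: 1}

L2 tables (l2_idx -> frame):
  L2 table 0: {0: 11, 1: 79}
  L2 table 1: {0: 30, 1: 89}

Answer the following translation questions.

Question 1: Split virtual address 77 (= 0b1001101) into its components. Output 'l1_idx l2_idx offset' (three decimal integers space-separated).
Answer: 2 1 5

Derivation:
vaddr = 77 = 0b1001101
  top 2 bits -> l1_idx = 2
  next 2 bits -> l2_idx = 1
  bottom 3 bits -> offset = 5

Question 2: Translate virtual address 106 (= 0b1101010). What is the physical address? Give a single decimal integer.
Answer: 714

Derivation:
vaddr = 106 = 0b1101010
Split: l1_idx=3, l2_idx=1, offset=2
L1[3] = 1
L2[1][1] = 89
paddr = 89 * 8 + 2 = 714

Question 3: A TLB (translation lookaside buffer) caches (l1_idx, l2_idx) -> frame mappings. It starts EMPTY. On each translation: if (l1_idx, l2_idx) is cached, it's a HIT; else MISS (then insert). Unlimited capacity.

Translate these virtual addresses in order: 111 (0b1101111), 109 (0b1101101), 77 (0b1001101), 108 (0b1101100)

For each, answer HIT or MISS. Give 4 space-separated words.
vaddr=111: (3,1) not in TLB -> MISS, insert
vaddr=109: (3,1) in TLB -> HIT
vaddr=77: (2,1) not in TLB -> MISS, insert
vaddr=108: (3,1) in TLB -> HIT

Answer: MISS HIT MISS HIT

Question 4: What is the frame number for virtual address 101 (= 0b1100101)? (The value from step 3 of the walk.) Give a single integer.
vaddr = 101: l1_idx=3, l2_idx=0
L1[3] = 1; L2[1][0] = 30

Answer: 30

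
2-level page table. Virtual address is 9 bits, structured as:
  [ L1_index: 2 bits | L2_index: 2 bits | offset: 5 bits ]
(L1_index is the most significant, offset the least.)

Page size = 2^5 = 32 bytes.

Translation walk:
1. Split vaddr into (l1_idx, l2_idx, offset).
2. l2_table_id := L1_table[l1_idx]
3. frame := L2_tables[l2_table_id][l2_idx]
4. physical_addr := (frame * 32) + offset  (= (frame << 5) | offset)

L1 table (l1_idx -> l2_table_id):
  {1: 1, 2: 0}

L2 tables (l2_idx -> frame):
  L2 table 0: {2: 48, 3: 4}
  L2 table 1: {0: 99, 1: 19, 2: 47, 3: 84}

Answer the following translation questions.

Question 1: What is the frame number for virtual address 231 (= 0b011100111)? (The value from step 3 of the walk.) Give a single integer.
vaddr = 231: l1_idx=1, l2_idx=3
L1[1] = 1; L2[1][3] = 84

Answer: 84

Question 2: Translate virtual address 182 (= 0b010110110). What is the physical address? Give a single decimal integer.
vaddr = 182 = 0b010110110
Split: l1_idx=1, l2_idx=1, offset=22
L1[1] = 1
L2[1][1] = 19
paddr = 19 * 32 + 22 = 630

Answer: 630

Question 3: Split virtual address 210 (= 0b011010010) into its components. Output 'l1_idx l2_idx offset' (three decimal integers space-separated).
vaddr = 210 = 0b011010010
  top 2 bits -> l1_idx = 1
  next 2 bits -> l2_idx = 2
  bottom 5 bits -> offset = 18

Answer: 1 2 18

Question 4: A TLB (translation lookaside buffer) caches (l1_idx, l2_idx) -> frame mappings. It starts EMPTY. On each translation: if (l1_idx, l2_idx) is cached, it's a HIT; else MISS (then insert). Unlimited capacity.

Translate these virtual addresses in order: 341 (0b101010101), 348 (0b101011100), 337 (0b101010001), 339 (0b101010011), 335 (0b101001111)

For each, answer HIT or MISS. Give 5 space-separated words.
vaddr=341: (2,2) not in TLB -> MISS, insert
vaddr=348: (2,2) in TLB -> HIT
vaddr=337: (2,2) in TLB -> HIT
vaddr=339: (2,2) in TLB -> HIT
vaddr=335: (2,2) in TLB -> HIT

Answer: MISS HIT HIT HIT HIT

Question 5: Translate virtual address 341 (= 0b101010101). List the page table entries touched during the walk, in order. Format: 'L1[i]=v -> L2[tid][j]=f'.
vaddr = 341 = 0b101010101
Split: l1_idx=2, l2_idx=2, offset=21

Answer: L1[2]=0 -> L2[0][2]=48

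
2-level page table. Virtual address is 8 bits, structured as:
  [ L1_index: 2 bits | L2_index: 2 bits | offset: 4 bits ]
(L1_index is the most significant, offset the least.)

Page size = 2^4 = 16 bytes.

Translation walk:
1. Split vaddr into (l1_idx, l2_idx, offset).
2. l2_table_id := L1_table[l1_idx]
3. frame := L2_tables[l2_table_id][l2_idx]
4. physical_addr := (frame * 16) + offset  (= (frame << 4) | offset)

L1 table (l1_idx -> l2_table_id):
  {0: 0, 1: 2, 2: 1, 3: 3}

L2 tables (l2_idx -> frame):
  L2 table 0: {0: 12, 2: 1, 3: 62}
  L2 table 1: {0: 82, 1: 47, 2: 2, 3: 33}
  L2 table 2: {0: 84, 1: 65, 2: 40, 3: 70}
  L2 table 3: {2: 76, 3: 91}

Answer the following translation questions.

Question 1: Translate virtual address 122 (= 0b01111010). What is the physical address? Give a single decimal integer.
Answer: 1130

Derivation:
vaddr = 122 = 0b01111010
Split: l1_idx=1, l2_idx=3, offset=10
L1[1] = 2
L2[2][3] = 70
paddr = 70 * 16 + 10 = 1130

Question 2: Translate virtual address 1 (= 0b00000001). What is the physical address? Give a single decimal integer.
vaddr = 1 = 0b00000001
Split: l1_idx=0, l2_idx=0, offset=1
L1[0] = 0
L2[0][0] = 12
paddr = 12 * 16 + 1 = 193

Answer: 193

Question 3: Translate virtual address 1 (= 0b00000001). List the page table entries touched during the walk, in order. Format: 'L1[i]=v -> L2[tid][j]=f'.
Answer: L1[0]=0 -> L2[0][0]=12

Derivation:
vaddr = 1 = 0b00000001
Split: l1_idx=0, l2_idx=0, offset=1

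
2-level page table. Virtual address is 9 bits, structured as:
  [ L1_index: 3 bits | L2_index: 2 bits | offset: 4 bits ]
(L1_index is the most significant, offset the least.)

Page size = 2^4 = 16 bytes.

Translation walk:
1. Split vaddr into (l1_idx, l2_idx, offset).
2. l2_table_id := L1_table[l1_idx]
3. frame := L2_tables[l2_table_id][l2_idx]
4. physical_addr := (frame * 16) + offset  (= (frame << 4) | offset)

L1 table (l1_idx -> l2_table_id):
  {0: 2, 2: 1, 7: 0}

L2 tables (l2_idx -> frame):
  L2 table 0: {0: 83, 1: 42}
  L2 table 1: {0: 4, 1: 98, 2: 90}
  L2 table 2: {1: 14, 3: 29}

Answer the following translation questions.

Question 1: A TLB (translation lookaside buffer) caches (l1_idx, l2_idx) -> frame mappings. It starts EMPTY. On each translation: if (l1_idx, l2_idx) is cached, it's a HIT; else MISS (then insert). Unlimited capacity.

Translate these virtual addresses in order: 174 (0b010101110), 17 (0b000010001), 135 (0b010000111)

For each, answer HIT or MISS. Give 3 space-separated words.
Answer: MISS MISS MISS

Derivation:
vaddr=174: (2,2) not in TLB -> MISS, insert
vaddr=17: (0,1) not in TLB -> MISS, insert
vaddr=135: (2,0) not in TLB -> MISS, insert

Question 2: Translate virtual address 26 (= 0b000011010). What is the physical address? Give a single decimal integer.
vaddr = 26 = 0b000011010
Split: l1_idx=0, l2_idx=1, offset=10
L1[0] = 2
L2[2][1] = 14
paddr = 14 * 16 + 10 = 234

Answer: 234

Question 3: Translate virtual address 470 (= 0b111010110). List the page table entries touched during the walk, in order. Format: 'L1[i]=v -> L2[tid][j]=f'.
vaddr = 470 = 0b111010110
Split: l1_idx=7, l2_idx=1, offset=6

Answer: L1[7]=0 -> L2[0][1]=42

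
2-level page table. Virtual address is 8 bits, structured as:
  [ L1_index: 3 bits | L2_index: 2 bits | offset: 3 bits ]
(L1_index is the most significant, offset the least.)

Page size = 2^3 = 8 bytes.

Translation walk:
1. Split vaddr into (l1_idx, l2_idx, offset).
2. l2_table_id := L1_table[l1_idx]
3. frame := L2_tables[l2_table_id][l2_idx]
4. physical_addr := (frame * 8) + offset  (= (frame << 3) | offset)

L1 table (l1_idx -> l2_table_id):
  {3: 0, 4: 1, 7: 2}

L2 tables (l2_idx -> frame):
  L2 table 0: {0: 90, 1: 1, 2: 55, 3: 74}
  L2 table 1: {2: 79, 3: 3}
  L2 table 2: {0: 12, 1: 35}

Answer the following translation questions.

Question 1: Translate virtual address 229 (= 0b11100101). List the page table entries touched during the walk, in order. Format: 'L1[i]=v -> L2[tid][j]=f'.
vaddr = 229 = 0b11100101
Split: l1_idx=7, l2_idx=0, offset=5

Answer: L1[7]=2 -> L2[2][0]=12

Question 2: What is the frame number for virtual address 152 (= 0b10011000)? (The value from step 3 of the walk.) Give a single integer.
Answer: 3

Derivation:
vaddr = 152: l1_idx=4, l2_idx=3
L1[4] = 1; L2[1][3] = 3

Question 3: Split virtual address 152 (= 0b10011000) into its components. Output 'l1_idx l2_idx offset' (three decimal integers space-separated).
vaddr = 152 = 0b10011000
  top 3 bits -> l1_idx = 4
  next 2 bits -> l2_idx = 3
  bottom 3 bits -> offset = 0

Answer: 4 3 0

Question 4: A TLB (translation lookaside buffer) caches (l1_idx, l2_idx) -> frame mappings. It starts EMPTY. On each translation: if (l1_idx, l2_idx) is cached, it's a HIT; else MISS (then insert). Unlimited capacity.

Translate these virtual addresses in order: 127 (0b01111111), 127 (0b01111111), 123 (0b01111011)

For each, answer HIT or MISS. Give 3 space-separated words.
Answer: MISS HIT HIT

Derivation:
vaddr=127: (3,3) not in TLB -> MISS, insert
vaddr=127: (3,3) in TLB -> HIT
vaddr=123: (3,3) in TLB -> HIT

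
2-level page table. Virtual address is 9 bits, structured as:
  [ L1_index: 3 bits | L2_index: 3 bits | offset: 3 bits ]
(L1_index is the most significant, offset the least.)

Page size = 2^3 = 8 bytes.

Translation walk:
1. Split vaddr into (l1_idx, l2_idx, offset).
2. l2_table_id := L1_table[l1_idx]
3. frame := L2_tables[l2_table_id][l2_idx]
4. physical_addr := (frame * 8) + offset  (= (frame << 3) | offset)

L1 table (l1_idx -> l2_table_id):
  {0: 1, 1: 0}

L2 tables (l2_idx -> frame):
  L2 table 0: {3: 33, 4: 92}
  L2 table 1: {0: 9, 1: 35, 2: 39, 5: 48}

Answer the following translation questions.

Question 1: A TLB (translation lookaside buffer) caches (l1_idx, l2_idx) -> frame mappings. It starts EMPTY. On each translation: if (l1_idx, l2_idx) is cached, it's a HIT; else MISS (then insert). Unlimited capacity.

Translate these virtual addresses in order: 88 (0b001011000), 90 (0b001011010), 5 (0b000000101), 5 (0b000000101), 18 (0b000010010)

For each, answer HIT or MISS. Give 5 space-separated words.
Answer: MISS HIT MISS HIT MISS

Derivation:
vaddr=88: (1,3) not in TLB -> MISS, insert
vaddr=90: (1,3) in TLB -> HIT
vaddr=5: (0,0) not in TLB -> MISS, insert
vaddr=5: (0,0) in TLB -> HIT
vaddr=18: (0,2) not in TLB -> MISS, insert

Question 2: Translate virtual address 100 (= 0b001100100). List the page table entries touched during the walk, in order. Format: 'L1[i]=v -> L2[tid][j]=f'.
vaddr = 100 = 0b001100100
Split: l1_idx=1, l2_idx=4, offset=4

Answer: L1[1]=0 -> L2[0][4]=92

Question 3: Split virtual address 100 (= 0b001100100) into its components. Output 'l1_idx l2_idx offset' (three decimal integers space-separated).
vaddr = 100 = 0b001100100
  top 3 bits -> l1_idx = 1
  next 3 bits -> l2_idx = 4
  bottom 3 bits -> offset = 4

Answer: 1 4 4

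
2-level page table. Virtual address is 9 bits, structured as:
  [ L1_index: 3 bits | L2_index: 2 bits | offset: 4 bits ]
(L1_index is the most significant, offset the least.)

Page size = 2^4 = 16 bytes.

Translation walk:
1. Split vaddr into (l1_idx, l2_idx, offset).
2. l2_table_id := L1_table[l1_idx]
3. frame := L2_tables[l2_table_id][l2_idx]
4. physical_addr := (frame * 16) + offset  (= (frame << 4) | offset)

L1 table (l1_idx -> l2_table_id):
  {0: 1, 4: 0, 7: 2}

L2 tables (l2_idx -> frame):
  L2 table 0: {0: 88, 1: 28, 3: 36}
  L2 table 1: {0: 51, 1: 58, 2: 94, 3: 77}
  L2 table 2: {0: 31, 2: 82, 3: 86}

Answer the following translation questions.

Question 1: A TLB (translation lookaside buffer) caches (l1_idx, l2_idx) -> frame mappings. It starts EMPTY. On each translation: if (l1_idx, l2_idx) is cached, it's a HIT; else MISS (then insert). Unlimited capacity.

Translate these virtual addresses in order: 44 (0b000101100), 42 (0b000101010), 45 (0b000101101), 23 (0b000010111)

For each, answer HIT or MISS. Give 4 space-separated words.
Answer: MISS HIT HIT MISS

Derivation:
vaddr=44: (0,2) not in TLB -> MISS, insert
vaddr=42: (0,2) in TLB -> HIT
vaddr=45: (0,2) in TLB -> HIT
vaddr=23: (0,1) not in TLB -> MISS, insert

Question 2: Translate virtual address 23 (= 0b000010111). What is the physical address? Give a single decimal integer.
Answer: 935

Derivation:
vaddr = 23 = 0b000010111
Split: l1_idx=0, l2_idx=1, offset=7
L1[0] = 1
L2[1][1] = 58
paddr = 58 * 16 + 7 = 935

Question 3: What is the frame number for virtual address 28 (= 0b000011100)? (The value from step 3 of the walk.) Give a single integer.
vaddr = 28: l1_idx=0, l2_idx=1
L1[0] = 1; L2[1][1] = 58

Answer: 58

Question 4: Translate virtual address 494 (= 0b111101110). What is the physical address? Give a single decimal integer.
vaddr = 494 = 0b111101110
Split: l1_idx=7, l2_idx=2, offset=14
L1[7] = 2
L2[2][2] = 82
paddr = 82 * 16 + 14 = 1326

Answer: 1326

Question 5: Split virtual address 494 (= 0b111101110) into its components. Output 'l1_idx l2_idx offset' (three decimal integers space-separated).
vaddr = 494 = 0b111101110
  top 3 bits -> l1_idx = 7
  next 2 bits -> l2_idx = 2
  bottom 4 bits -> offset = 14

Answer: 7 2 14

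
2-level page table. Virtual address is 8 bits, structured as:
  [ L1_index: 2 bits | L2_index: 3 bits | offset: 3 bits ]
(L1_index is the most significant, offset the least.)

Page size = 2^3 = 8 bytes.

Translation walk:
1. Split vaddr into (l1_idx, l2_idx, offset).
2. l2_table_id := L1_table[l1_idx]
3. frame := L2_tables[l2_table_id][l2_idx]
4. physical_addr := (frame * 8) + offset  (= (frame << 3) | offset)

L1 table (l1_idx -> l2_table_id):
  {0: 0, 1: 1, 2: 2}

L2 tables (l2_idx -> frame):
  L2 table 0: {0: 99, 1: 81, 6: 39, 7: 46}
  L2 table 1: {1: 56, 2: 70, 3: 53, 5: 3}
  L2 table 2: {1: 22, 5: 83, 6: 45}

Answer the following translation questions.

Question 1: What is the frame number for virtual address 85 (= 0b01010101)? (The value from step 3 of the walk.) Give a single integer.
Answer: 70

Derivation:
vaddr = 85: l1_idx=1, l2_idx=2
L1[1] = 1; L2[1][2] = 70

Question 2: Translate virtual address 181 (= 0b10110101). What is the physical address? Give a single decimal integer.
Answer: 365

Derivation:
vaddr = 181 = 0b10110101
Split: l1_idx=2, l2_idx=6, offset=5
L1[2] = 2
L2[2][6] = 45
paddr = 45 * 8 + 5 = 365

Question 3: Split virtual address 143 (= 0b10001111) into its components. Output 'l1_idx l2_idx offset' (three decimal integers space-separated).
Answer: 2 1 7

Derivation:
vaddr = 143 = 0b10001111
  top 2 bits -> l1_idx = 2
  next 3 bits -> l2_idx = 1
  bottom 3 bits -> offset = 7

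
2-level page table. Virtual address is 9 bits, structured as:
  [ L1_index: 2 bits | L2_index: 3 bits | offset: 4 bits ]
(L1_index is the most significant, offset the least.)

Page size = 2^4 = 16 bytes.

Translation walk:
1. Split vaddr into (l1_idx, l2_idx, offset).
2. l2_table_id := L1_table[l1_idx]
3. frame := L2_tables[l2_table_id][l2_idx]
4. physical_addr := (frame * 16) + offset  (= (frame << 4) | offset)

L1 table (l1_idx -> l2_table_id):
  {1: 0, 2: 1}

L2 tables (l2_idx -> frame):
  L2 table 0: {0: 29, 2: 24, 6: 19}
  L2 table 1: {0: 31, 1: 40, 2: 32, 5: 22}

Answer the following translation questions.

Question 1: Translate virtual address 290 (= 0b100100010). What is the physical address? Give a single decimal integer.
Answer: 514

Derivation:
vaddr = 290 = 0b100100010
Split: l1_idx=2, l2_idx=2, offset=2
L1[2] = 1
L2[1][2] = 32
paddr = 32 * 16 + 2 = 514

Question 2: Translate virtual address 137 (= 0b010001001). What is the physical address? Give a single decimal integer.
Answer: 473

Derivation:
vaddr = 137 = 0b010001001
Split: l1_idx=1, l2_idx=0, offset=9
L1[1] = 0
L2[0][0] = 29
paddr = 29 * 16 + 9 = 473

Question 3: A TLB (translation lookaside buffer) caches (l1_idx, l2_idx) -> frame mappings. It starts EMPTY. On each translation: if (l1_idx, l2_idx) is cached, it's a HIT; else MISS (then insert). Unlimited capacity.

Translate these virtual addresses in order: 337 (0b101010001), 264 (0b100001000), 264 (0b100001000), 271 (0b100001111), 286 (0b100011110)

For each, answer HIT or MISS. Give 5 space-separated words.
Answer: MISS MISS HIT HIT MISS

Derivation:
vaddr=337: (2,5) not in TLB -> MISS, insert
vaddr=264: (2,0) not in TLB -> MISS, insert
vaddr=264: (2,0) in TLB -> HIT
vaddr=271: (2,0) in TLB -> HIT
vaddr=286: (2,1) not in TLB -> MISS, insert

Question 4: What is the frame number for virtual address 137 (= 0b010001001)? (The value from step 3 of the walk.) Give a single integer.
Answer: 29

Derivation:
vaddr = 137: l1_idx=1, l2_idx=0
L1[1] = 0; L2[0][0] = 29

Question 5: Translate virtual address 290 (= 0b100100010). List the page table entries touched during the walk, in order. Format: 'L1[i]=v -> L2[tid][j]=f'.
Answer: L1[2]=1 -> L2[1][2]=32

Derivation:
vaddr = 290 = 0b100100010
Split: l1_idx=2, l2_idx=2, offset=2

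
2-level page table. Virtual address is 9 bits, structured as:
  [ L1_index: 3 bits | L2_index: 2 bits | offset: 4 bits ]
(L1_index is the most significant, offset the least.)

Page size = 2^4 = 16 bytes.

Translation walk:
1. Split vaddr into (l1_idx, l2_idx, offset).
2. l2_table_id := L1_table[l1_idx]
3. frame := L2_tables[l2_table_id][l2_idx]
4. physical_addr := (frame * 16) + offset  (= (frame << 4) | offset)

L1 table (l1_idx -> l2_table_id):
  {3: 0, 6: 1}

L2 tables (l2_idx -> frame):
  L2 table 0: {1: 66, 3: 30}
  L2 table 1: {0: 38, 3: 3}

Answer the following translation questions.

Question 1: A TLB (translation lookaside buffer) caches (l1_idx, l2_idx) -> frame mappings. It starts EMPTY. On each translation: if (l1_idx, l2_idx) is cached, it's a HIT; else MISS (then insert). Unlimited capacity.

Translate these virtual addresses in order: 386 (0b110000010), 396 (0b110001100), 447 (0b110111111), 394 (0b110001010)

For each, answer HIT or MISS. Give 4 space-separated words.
vaddr=386: (6,0) not in TLB -> MISS, insert
vaddr=396: (6,0) in TLB -> HIT
vaddr=447: (6,3) not in TLB -> MISS, insert
vaddr=394: (6,0) in TLB -> HIT

Answer: MISS HIT MISS HIT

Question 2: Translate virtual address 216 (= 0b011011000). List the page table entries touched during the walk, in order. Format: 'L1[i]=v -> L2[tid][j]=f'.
vaddr = 216 = 0b011011000
Split: l1_idx=3, l2_idx=1, offset=8

Answer: L1[3]=0 -> L2[0][1]=66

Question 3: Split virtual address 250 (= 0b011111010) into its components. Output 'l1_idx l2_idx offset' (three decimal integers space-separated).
vaddr = 250 = 0b011111010
  top 3 bits -> l1_idx = 3
  next 2 bits -> l2_idx = 3
  bottom 4 bits -> offset = 10

Answer: 3 3 10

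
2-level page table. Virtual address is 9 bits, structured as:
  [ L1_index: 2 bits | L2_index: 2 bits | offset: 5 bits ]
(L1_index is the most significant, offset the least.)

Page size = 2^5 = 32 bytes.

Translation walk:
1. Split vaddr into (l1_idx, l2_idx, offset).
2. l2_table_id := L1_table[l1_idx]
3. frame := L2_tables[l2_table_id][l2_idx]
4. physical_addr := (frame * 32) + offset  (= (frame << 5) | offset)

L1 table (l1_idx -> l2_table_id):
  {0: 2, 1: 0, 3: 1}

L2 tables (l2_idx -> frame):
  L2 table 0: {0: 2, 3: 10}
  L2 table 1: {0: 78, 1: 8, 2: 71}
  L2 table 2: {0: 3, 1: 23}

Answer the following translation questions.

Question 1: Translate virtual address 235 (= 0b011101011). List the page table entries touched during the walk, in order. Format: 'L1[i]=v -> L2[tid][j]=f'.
Answer: L1[1]=0 -> L2[0][3]=10

Derivation:
vaddr = 235 = 0b011101011
Split: l1_idx=1, l2_idx=3, offset=11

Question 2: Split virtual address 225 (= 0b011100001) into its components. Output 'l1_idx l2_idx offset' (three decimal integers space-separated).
Answer: 1 3 1

Derivation:
vaddr = 225 = 0b011100001
  top 2 bits -> l1_idx = 1
  next 2 bits -> l2_idx = 3
  bottom 5 bits -> offset = 1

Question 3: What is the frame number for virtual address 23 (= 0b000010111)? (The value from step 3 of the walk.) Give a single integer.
Answer: 3

Derivation:
vaddr = 23: l1_idx=0, l2_idx=0
L1[0] = 2; L2[2][0] = 3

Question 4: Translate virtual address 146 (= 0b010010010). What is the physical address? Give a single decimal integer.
vaddr = 146 = 0b010010010
Split: l1_idx=1, l2_idx=0, offset=18
L1[1] = 0
L2[0][0] = 2
paddr = 2 * 32 + 18 = 82

Answer: 82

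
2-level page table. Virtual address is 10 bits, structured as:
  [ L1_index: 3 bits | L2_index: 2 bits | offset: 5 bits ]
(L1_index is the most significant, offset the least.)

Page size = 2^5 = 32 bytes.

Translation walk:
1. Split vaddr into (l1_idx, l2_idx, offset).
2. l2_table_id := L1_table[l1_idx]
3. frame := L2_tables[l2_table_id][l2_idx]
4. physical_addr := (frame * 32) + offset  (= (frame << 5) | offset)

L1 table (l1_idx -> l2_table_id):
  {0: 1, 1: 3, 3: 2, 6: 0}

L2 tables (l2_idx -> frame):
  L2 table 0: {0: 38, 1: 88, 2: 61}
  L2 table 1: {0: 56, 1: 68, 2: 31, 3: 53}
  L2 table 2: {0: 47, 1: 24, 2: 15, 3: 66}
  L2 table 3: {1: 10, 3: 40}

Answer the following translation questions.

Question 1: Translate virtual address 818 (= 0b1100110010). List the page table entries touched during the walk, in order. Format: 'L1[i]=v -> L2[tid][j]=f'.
vaddr = 818 = 0b1100110010
Split: l1_idx=6, l2_idx=1, offset=18

Answer: L1[6]=0 -> L2[0][1]=88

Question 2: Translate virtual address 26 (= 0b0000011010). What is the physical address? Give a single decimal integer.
vaddr = 26 = 0b0000011010
Split: l1_idx=0, l2_idx=0, offset=26
L1[0] = 1
L2[1][0] = 56
paddr = 56 * 32 + 26 = 1818

Answer: 1818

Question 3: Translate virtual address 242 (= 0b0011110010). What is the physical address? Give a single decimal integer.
Answer: 1298

Derivation:
vaddr = 242 = 0b0011110010
Split: l1_idx=1, l2_idx=3, offset=18
L1[1] = 3
L2[3][3] = 40
paddr = 40 * 32 + 18 = 1298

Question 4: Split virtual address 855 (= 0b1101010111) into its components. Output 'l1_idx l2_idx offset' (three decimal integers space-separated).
vaddr = 855 = 0b1101010111
  top 3 bits -> l1_idx = 6
  next 2 bits -> l2_idx = 2
  bottom 5 bits -> offset = 23

Answer: 6 2 23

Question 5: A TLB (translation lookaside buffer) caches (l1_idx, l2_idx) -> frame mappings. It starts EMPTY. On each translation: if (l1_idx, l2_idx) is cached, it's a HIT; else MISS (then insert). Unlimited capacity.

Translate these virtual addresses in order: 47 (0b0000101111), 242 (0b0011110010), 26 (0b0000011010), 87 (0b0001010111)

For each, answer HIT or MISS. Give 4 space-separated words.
Answer: MISS MISS MISS MISS

Derivation:
vaddr=47: (0,1) not in TLB -> MISS, insert
vaddr=242: (1,3) not in TLB -> MISS, insert
vaddr=26: (0,0) not in TLB -> MISS, insert
vaddr=87: (0,2) not in TLB -> MISS, insert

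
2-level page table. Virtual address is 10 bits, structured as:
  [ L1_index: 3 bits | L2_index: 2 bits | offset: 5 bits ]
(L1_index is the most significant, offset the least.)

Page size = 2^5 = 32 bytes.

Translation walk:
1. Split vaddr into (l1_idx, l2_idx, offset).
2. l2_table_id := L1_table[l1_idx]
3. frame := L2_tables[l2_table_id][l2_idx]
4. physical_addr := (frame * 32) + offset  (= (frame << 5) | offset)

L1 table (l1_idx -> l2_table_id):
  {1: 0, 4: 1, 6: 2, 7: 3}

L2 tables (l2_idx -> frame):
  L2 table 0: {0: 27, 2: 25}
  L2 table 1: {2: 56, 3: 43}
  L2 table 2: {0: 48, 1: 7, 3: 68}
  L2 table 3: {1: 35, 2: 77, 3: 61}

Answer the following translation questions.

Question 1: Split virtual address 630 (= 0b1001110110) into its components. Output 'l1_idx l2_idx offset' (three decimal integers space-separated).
vaddr = 630 = 0b1001110110
  top 3 bits -> l1_idx = 4
  next 2 bits -> l2_idx = 3
  bottom 5 bits -> offset = 22

Answer: 4 3 22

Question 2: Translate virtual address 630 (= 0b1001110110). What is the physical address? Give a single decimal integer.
vaddr = 630 = 0b1001110110
Split: l1_idx=4, l2_idx=3, offset=22
L1[4] = 1
L2[1][3] = 43
paddr = 43 * 32 + 22 = 1398

Answer: 1398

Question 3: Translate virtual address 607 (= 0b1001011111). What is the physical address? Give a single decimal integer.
Answer: 1823

Derivation:
vaddr = 607 = 0b1001011111
Split: l1_idx=4, l2_idx=2, offset=31
L1[4] = 1
L2[1][2] = 56
paddr = 56 * 32 + 31 = 1823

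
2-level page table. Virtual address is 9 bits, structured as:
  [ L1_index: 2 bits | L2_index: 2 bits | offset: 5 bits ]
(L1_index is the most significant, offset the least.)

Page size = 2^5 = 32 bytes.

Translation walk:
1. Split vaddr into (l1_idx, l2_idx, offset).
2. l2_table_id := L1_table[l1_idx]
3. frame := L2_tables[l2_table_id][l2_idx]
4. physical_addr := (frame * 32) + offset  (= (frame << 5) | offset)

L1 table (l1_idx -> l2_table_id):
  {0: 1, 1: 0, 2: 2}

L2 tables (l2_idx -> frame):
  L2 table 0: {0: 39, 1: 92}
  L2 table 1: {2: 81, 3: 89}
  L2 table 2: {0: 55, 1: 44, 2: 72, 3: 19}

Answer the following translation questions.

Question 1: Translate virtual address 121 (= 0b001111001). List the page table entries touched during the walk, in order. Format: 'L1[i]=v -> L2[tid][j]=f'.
Answer: L1[0]=1 -> L2[1][3]=89

Derivation:
vaddr = 121 = 0b001111001
Split: l1_idx=0, l2_idx=3, offset=25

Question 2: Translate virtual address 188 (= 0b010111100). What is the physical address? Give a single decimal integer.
Answer: 2972

Derivation:
vaddr = 188 = 0b010111100
Split: l1_idx=1, l2_idx=1, offset=28
L1[1] = 0
L2[0][1] = 92
paddr = 92 * 32 + 28 = 2972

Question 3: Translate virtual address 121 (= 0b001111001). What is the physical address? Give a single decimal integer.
vaddr = 121 = 0b001111001
Split: l1_idx=0, l2_idx=3, offset=25
L1[0] = 1
L2[1][3] = 89
paddr = 89 * 32 + 25 = 2873

Answer: 2873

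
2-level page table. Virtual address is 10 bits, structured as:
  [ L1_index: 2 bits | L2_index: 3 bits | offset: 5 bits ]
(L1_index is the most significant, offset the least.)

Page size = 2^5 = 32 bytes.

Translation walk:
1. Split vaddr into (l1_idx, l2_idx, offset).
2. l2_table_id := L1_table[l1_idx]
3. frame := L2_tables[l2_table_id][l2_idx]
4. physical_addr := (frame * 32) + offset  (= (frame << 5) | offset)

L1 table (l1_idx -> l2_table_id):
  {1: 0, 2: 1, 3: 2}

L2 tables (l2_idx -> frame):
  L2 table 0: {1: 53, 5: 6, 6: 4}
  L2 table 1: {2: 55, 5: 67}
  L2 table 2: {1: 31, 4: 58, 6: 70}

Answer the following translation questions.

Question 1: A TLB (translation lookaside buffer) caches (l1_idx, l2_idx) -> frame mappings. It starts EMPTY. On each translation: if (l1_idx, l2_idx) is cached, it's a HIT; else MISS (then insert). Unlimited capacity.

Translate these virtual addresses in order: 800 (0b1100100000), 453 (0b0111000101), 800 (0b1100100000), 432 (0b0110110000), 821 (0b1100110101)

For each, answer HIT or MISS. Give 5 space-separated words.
vaddr=800: (3,1) not in TLB -> MISS, insert
vaddr=453: (1,6) not in TLB -> MISS, insert
vaddr=800: (3,1) in TLB -> HIT
vaddr=432: (1,5) not in TLB -> MISS, insert
vaddr=821: (3,1) in TLB -> HIT

Answer: MISS MISS HIT MISS HIT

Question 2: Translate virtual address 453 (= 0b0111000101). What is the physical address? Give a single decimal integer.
Answer: 133

Derivation:
vaddr = 453 = 0b0111000101
Split: l1_idx=1, l2_idx=6, offset=5
L1[1] = 0
L2[0][6] = 4
paddr = 4 * 32 + 5 = 133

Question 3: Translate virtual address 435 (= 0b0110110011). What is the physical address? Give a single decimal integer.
Answer: 211

Derivation:
vaddr = 435 = 0b0110110011
Split: l1_idx=1, l2_idx=5, offset=19
L1[1] = 0
L2[0][5] = 6
paddr = 6 * 32 + 19 = 211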